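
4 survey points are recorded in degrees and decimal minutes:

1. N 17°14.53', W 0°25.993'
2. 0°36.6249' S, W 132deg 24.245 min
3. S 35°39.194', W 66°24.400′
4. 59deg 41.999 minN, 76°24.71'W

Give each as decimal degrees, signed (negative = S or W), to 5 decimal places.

1. 17.24217, -0.43322
2. -0.61042, -132.40408
3. -35.65323, -66.40667
4. 59.69998, -76.41183

Point 1:
  Latitude: 17 + 14.53/60 = 17.242167
  N ⇒ keep positive
  Lon: 0 + 25.993/60 = 0.433217
  hemisphere W, so the sign is −
Point 2:
  Latitude: 0 + 36.6249/60 = 0.610415
  S ⇒ negate
  λ: 24.245′ = 0.404083°; total 132.404083
  hemisphere W, so the sign is −
Point 3:
  Latitude: 39.194′ = 0.653233°; total 35.653233
  S ⇒ negate
  λ: 24.4′ = 0.406667°; total 66.406667
  hemisphere W, so the sign is −
Point 4:
  Latitude: 41.999′ = 0.699983°; total 59.699983
  N → positive
  Lon: 24.71′ = 0.411833°; total 76.411833
  W ⇒ negate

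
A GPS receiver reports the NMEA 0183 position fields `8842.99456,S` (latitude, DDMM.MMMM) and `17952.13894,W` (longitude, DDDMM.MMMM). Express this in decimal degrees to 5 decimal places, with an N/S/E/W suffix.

Lat: degrees = first 2 digits = 88, minutes = 42.99456; 88 + 42.99456/60 = 88.716576
Longitude: split at 3 digits → 179° and 52.13894′; 179 + 52.13894/60 = 179.868982

88.71658° S, 179.86898° W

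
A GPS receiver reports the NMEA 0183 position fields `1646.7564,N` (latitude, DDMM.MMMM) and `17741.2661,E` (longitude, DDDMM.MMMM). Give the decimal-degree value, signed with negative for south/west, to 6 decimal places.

φ: degrees = first 2 digits = 16, minutes = 46.7564; 16 + 46.7564/60 = 16.7792733
N ⇒ keep positive
Lon: split at 3 digits → 177° and 41.2661′; 177 + 41.2661/60 = 177.6877683
E → positive

16.779273, 177.687768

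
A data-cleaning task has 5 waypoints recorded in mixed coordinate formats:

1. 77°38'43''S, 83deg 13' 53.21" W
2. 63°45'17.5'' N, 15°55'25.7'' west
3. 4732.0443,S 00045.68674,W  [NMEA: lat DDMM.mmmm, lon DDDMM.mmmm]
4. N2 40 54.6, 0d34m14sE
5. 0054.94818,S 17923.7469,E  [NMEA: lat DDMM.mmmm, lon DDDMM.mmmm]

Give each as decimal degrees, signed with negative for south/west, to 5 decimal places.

1. -77.64528, -83.23145
2. 63.75486, -15.92381
3. -47.53407, -0.76145
4. 2.68183, 0.57056
5. -0.91580, 179.39578

Point 1:
  Lat: 77 + 38/60 + 43/3600 = 77.645278
  S → negative
  Longitude: 83° + 13/60 + 53.21/3600 = 83 + 0.216667 + 0.014781 = 83.231447
  hemisphere W, so the sign is −
Point 2:
  φ: 63° + 45/60 + 17.5/3600 = 63 + 0.750000 + 0.004861 = 63.754861
  N ⇒ keep positive
  Longitude: 15 + 55/60 + 25.7/3600 = 15.923806
  hemisphere W, so the sign is −
Point 3:
  Lat: split at 2 digits → 47° and 32.0443′; 47 + 32.0443/60 = 47.534072
  S ⇒ negate
  λ: split at 3 digits → 000° and 45.68674′; 0 + 45.68674/60 = 0.761446
  hemisphere W, so the sign is −
Point 4:
  Lat: 2 + 40/60 + 54.6/3600 = 2.681833
  N ⇒ keep positive
  λ: 0 + 34/60 + 14/3600 = 0.570556
  E → positive
Point 5:
  Lat: split at 2 digits → 00° and 54.94818′; 0 + 54.94818/60 = 0.915803
  S ⇒ negate
  λ: split at 3 digits → 179° and 23.7469′; 179 + 23.7469/60 = 179.395782
  E ⇒ keep positive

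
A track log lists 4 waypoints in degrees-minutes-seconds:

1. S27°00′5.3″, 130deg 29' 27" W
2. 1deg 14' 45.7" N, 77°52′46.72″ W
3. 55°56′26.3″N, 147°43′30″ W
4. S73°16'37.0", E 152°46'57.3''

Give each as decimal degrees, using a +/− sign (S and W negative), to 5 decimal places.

Point 1:
  Lat: 0′ + 5.3″ = 0.08833′; 27 + 0.08833/60 = 27.001472
  S ⇒ negate
  Lon: 29′ + 27″ = 29.45000′; 130 + 29.45000/60 = 130.490833
  W ⇒ negate
Point 2:
  Latitude: 1° + 14/60 + 45.7/3600 = 1 + 0.233333 + 0.012694 = 1.246028
  N ⇒ keep positive
  Longitude: 77 + 52/60 + 46.72/3600 = 77.879644
  hemisphere W, so the sign is −
Point 3:
  Lat: 56′ + 26.3″ = 56.43833′; 55 + 56.43833/60 = 55.940639
  N → positive
  λ: 43′ + 30″ = 43.50000′; 147 + 43.50000/60 = 147.725000
  W ⇒ negate
Point 4:
  Lat: 16′ + 37″ = 16.61667′; 73 + 16.61667/60 = 73.276944
  S ⇒ negate
  λ: 152 + 46/60 + 57.3/3600 = 152.782583
  E ⇒ keep positive

1. -27.00147, -130.49083
2. 1.24603, -77.87964
3. 55.94064, -147.72500
4. -73.27694, 152.78258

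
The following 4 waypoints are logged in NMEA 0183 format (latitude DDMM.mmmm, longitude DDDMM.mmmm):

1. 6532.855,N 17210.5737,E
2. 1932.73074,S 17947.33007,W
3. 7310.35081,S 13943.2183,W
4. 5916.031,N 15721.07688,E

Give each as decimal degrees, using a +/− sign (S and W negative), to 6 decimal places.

1. 65.547583, 172.176228
2. -19.545512, -179.788835
3. -73.172514, -139.720305
4. 59.267183, 157.351281

Point 1:
  φ: degrees = first 2 digits = 65, minutes = 32.855; 65 + 32.855/60 = 65.5475833
  N ⇒ keep positive
  λ: split at 3 digits → 172° and 10.5737′; 172 + 10.5737/60 = 172.1762283
  E → positive
Point 2:
  Latitude: split at 2 digits → 19° and 32.73074′; 19 + 32.73074/60 = 19.5455123
  S ⇒ negate
  Lon: degrees = first 3 digits = 179, minutes = 47.33007; 179 + 47.33007/60 = 179.7888345
  W ⇒ negate
Point 3:
  Lat: split at 2 digits → 73° and 10.35081′; 73 + 10.35081/60 = 73.1725135
  S ⇒ negate
  λ: degrees = first 3 digits = 139, minutes = 43.2183; 139 + 43.2183/60 = 139.7203050
  hemisphere W, so the sign is −
Point 4:
  Lat: degrees = first 2 digits = 59, minutes = 16.031; 59 + 16.031/60 = 59.2671833
  N ⇒ keep positive
  Lon: degrees = first 3 digits = 157, minutes = 21.07688; 157 + 21.07688/60 = 157.3512813
  E ⇒ keep positive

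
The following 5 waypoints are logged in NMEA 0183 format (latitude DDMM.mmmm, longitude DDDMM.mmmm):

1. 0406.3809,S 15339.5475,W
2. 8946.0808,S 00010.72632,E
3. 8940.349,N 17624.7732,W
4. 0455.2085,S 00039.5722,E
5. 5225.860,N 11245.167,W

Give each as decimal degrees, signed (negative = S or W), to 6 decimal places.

Point 1:
  Lat: degrees = first 2 digits = 4, minutes = 6.3809; 4 + 6.3809/60 = 4.1063483
  S → negative
  Longitude: degrees = first 3 digits = 153, minutes = 39.5475; 153 + 39.5475/60 = 153.6591250
  W ⇒ negate
Point 2:
  Lat: split at 2 digits → 89° and 46.0808′; 89 + 46.0808/60 = 89.7680133
  S → negative
  Lon: split at 3 digits → 000° and 10.72632′; 0 + 10.72632/60 = 0.1787720
  E → positive
Point 3:
  Lat: split at 2 digits → 89° and 40.349′; 89 + 40.349/60 = 89.6724833
  N → positive
  Longitude: degrees = first 3 digits = 176, minutes = 24.7732; 176 + 24.7732/60 = 176.4128867
  W ⇒ negate
Point 4:
  φ: split at 2 digits → 04° and 55.2085′; 4 + 55.2085/60 = 4.9201417
  hemisphere S, so the sign is −
  Longitude: split at 3 digits → 000° and 39.5722′; 0 + 39.5722/60 = 0.6595367
  E ⇒ keep positive
Point 5:
  Lat: split at 2 digits → 52° and 25.86′; 52 + 25.86/60 = 52.4310000
  N → positive
  Longitude: degrees = first 3 digits = 112, minutes = 45.167; 112 + 45.167/60 = 112.7527833
  W → negative

1. -4.106348, -153.659125
2. -89.768013, 0.178772
3. 89.672483, -176.412887
4. -4.920142, 0.659537
5. 52.431000, -112.752783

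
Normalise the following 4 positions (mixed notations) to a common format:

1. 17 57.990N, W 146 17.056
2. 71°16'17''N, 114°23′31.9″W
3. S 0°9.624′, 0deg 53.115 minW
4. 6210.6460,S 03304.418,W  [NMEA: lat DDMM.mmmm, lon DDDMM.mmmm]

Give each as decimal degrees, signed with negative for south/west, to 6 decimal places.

1. 17.966500, -146.284267
2. 71.271389, -114.392194
3. -0.160400, -0.885250
4. -62.177433, -33.073633

Point 1:
  Lat: 17 + 57.99/60 = 17.9665000
  N ⇒ keep positive
  Longitude: 17.056′ = 0.284267°; total 146.2842667
  W ⇒ negate
Point 2:
  Latitude: 71° + 16/60 + 17/3600 = 71 + 0.266667 + 0.004722 = 71.2713889
  N → positive
  Longitude: 23′ + 31.9″ = 23.53167′; 114 + 23.53167/60 = 114.3921944
  W → negative
Point 3:
  Latitude: 0 + 9.624/60 = 0.1604000
  S → negative
  Lon: 0 + 53.115/60 = 0.8852500
  hemisphere W, so the sign is −
Point 4:
  Lat: degrees = first 2 digits = 62, minutes = 10.646; 62 + 10.646/60 = 62.1774333
  S ⇒ negate
  λ: split at 3 digits → 033° and 4.418′; 33 + 4.418/60 = 33.0736333
  W → negative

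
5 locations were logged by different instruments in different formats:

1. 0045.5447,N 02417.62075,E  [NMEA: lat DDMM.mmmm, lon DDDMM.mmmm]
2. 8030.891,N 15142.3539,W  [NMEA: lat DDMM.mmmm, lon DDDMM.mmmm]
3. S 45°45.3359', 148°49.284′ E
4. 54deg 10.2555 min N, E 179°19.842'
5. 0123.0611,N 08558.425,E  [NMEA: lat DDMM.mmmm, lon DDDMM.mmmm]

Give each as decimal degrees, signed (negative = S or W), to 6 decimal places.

1. 0.759078, 24.293679
2. 80.514850, -151.705898
3. -45.755598, 148.821400
4. 54.170925, 179.330700
5. 1.384352, 85.973750

Point 1:
  Latitude: split at 2 digits → 00° and 45.5447′; 0 + 45.5447/60 = 0.7590783
  N → positive
  λ: split at 3 digits → 024° and 17.62075′; 24 + 17.62075/60 = 24.2936792
  E → positive
Point 2:
  Lat: degrees = first 2 digits = 80, minutes = 30.891; 80 + 30.891/60 = 80.5148500
  N → positive
  Longitude: split at 3 digits → 151° and 42.3539′; 151 + 42.3539/60 = 151.7058983
  W → negative
Point 3:
  Latitude: 45 + 45.3359/60 = 45.7555983
  hemisphere S, so the sign is −
  Longitude: 148 + 49.284/60 = 148.8214000
  E → positive
Point 4:
  Latitude: 54 + 10.2555/60 = 54.1709250
  N → positive
  λ: 179 + 19.842/60 = 179.3307000
  E ⇒ keep positive
Point 5:
  Latitude: degrees = first 2 digits = 1, minutes = 23.0611; 1 + 23.0611/60 = 1.3843517
  N → positive
  Lon: degrees = first 3 digits = 85, minutes = 58.425; 85 + 58.425/60 = 85.9737500
  E ⇒ keep positive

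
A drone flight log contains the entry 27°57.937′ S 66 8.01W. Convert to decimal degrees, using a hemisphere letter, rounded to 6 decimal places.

27.965617° S, 66.133500° W

Lat: 57.937′ = 0.965617°; total 27.9656167
Longitude: 66 + 8.01/60 = 66.1335000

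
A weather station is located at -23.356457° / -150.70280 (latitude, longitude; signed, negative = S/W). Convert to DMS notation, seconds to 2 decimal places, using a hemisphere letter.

Latitude is negative → S; |value| = 23.356457
φ: 0.356457° → 21.38742′; 0.38742 × 60 = 23.2452″
Longitude is negative → W; |value| = 150.702800
Lon: whole degrees 150; 42.16800′ → 42′ and 10.0800″

23°21′23.25″ S, 150°42′10.08″ W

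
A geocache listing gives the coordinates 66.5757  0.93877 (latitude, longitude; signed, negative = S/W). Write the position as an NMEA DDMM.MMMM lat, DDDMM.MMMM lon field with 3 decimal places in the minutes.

Lat: fractional part 0.575700 → 34.54200 minutes
Lon: fractional part 0.938770 → 56.32620 minutes

6634.542,N / 00056.326,E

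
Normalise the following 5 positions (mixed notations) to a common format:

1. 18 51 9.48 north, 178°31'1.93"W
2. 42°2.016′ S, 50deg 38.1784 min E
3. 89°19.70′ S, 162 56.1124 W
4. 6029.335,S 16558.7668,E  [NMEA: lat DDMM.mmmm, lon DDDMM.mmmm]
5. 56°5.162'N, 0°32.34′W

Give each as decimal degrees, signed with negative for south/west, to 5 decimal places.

Point 1:
  Lat: 18° + 51/60 + 9.48/3600 = 18 + 0.850000 + 0.002633 = 18.852633
  N → positive
  Lon: 178 + 31/60 + 1.93/3600 = 178.517203
  hemisphere W, so the sign is −
Point 2:
  Lat: 42 + 2.016/60 = 42.033600
  S → negative
  Lon: 38.1784′ = 0.636307°; total 50.636307
  E → positive
Point 3:
  Latitude: 89 + 19.7/60 = 89.328333
  S ⇒ negate
  λ: 56.1124′ = 0.935207°; total 162.935207
  hemisphere W, so the sign is −
Point 4:
  φ: split at 2 digits → 60° and 29.335′; 60 + 29.335/60 = 60.488917
  S → negative
  Lon: split at 3 digits → 165° and 58.7668′; 165 + 58.7668/60 = 165.979447
  E → positive
Point 5:
  Lat: 56 + 5.162/60 = 56.086033
  N → positive
  λ: 32.34′ = 0.539000°; total 0.539000
  W → negative

1. 18.85263, -178.51720
2. -42.03360, 50.63631
3. -89.32833, -162.93521
4. -60.48892, 165.97945
5. 56.08603, -0.53900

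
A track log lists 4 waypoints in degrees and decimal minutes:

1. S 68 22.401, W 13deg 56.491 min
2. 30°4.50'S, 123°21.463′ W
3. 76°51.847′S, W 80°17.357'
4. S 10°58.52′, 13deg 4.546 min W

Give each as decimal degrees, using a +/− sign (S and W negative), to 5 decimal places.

1. -68.37335, -13.94152
2. -30.07500, -123.35772
3. -76.86412, -80.28928
4. -10.97533, -13.07577

Point 1:
  Lat: 68 + 22.401/60 = 68.373350
  hemisphere S, so the sign is −
  λ: 56.491′ = 0.941517°; total 13.941517
  W → negative
Point 2:
  φ: 30 + 4.5/60 = 30.075000
  S ⇒ negate
  Lon: 123 + 21.463/60 = 123.357717
  W ⇒ negate
Point 3:
  Lat: 51.847′ = 0.864117°; total 76.864117
  S ⇒ negate
  Longitude: 17.357′ = 0.289283°; total 80.289283
  W ⇒ negate
Point 4:
  Lat: 10 + 58.52/60 = 10.975333
  S ⇒ negate
  Lon: 4.546′ = 0.075767°; total 13.075767
  W ⇒ negate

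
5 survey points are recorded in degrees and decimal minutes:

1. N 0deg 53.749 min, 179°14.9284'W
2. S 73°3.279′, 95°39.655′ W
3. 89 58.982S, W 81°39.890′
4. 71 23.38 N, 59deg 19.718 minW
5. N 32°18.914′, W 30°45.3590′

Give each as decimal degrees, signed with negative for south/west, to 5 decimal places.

Point 1:
  Latitude: 53.749′ = 0.895817°; total 0.895817
  N → positive
  λ: 14.9284′ = 0.248807°; total 179.248807
  hemisphere W, so the sign is −
Point 2:
  φ: 3.279′ = 0.054650°; total 73.054650
  S ⇒ negate
  Lon: 39.655′ = 0.660917°; total 95.660917
  W ⇒ negate
Point 3:
  Lat: 89 + 58.982/60 = 89.983033
  hemisphere S, so the sign is −
  λ: 81 + 39.89/60 = 81.664833
  hemisphere W, so the sign is −
Point 4:
  φ: 71 + 23.38/60 = 71.389667
  N → positive
  λ: 19.718′ = 0.328633°; total 59.328633
  hemisphere W, so the sign is −
Point 5:
  φ: 32 + 18.914/60 = 32.315233
  N → positive
  Lon: 45.359′ = 0.755983°; total 30.755983
  W ⇒ negate

1. 0.89582, -179.24881
2. -73.05465, -95.66092
3. -89.98303, -81.66483
4. 71.38967, -59.32863
5. 32.31523, -30.75598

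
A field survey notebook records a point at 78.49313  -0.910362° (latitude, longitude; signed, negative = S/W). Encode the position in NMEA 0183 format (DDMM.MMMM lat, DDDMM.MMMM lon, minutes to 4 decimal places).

φ: 78° + 0.493130 × 60 = 78° 29.587800′
Longitude is negative → W; |value| = 0.910362
λ: fractional part 0.910362 → 54.621720 minutes

7829.5878,N / 00054.6217,W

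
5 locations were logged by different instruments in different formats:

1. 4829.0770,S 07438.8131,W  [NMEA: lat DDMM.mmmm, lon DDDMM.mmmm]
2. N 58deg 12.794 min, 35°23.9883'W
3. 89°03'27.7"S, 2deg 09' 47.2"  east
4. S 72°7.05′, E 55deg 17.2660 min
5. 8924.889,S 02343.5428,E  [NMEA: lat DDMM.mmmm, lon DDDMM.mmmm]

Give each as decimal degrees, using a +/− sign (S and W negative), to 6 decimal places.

1. -48.484617, -74.646885
2. 58.213233, -35.399805
3. -89.057694, 2.163111
4. -72.117500, 55.287767
5. -89.414817, 23.725713

Point 1:
  Lat: degrees = first 2 digits = 48, minutes = 29.077; 48 + 29.077/60 = 48.4846167
  S ⇒ negate
  λ: split at 3 digits → 074° and 38.8131′; 74 + 38.8131/60 = 74.6468850
  hemisphere W, so the sign is −
Point 2:
  Lat: 58 + 12.794/60 = 58.2132333
  N ⇒ keep positive
  Lon: 35 + 23.9883/60 = 35.3998050
  W → negative
Point 3:
  φ: 3′ + 27.7″ = 3.46167′; 89 + 3.46167/60 = 89.0576944
  hemisphere S, so the sign is −
  Lon: 9′ + 47.2″ = 9.78667′; 2 + 9.78667/60 = 2.1631111
  E ⇒ keep positive
Point 4:
  φ: 72 + 7.05/60 = 72.1175000
  hemisphere S, so the sign is −
  Longitude: 55 + 17.266/60 = 55.2877667
  E ⇒ keep positive
Point 5:
  Latitude: degrees = first 2 digits = 89, minutes = 24.889; 89 + 24.889/60 = 89.4148167
  S ⇒ negate
  Lon: degrees = first 3 digits = 23, minutes = 43.5428; 23 + 43.5428/60 = 23.7257133
  E ⇒ keep positive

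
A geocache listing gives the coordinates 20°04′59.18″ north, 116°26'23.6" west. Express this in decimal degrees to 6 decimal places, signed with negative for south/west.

20.083106, -116.439889

Latitude: 20 + 4/60 + 59.18/3600 = 20.0831056
N → positive
Longitude: 116 + 26/60 + 23.6/3600 = 116.4398889
W ⇒ negate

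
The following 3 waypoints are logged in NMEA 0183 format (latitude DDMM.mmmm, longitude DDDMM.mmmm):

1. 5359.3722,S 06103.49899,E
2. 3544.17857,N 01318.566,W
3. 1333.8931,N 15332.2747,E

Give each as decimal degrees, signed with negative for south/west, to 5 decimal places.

Point 1:
  φ: split at 2 digits → 53° and 59.3722′; 53 + 59.3722/60 = 53.989537
  S ⇒ negate
  Lon: split at 3 digits → 061° and 3.49899′; 61 + 3.49899/60 = 61.058317
  E → positive
Point 2:
  Lat: degrees = first 2 digits = 35, minutes = 44.17857; 35 + 44.17857/60 = 35.736310
  N ⇒ keep positive
  λ: degrees = first 3 digits = 13, minutes = 18.566; 13 + 18.566/60 = 13.309433
  W → negative
Point 3:
  φ: split at 2 digits → 13° and 33.8931′; 13 + 33.8931/60 = 13.564885
  N → positive
  Lon: degrees = first 3 digits = 153, minutes = 32.2747; 153 + 32.2747/60 = 153.537912
  E ⇒ keep positive

1. -53.98954, 61.05832
2. 35.73631, -13.30943
3. 13.56489, 153.53791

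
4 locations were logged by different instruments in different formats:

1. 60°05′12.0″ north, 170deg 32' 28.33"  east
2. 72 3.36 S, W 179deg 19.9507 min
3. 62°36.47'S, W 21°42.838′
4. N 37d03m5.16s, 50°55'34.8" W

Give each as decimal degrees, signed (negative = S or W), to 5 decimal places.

Point 1:
  Lat: 5′ + 12″ = 5.20000′; 60 + 5.20000/60 = 60.086667
  N ⇒ keep positive
  Lon: 170° + 32/60 + 28.33/3600 = 170 + 0.533333 + 0.007869 = 170.541203
  E ⇒ keep positive
Point 2:
  Latitude: 3.36′ = 0.056000°; total 72.056000
  hemisphere S, so the sign is −
  Longitude: 19.9507′ = 0.332512°; total 179.332512
  W ⇒ negate
Point 3:
  φ: 36.47′ = 0.607833°; total 62.607833
  S ⇒ negate
  Lon: 42.838′ = 0.713967°; total 21.713967
  W → negative
Point 4:
  Latitude: 37° + 3/60 + 5.16/3600 = 37 + 0.050000 + 0.001433 = 37.051433
  N → positive
  Lon: 50 + 55/60 + 34.8/3600 = 50.926333
  W → negative

1. 60.08667, 170.54120
2. -72.05600, -179.33251
3. -62.60783, -21.71397
4. 37.05143, -50.92633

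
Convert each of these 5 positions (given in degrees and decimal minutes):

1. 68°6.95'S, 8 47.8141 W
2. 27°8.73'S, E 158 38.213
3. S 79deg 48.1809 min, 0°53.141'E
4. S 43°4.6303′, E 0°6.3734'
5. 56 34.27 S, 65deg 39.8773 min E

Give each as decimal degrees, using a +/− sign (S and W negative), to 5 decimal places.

1. -68.11583, -8.79690
2. -27.14550, 158.63688
3. -79.80302, 0.88568
4. -43.07717, 0.10622
5. -56.57117, 65.66462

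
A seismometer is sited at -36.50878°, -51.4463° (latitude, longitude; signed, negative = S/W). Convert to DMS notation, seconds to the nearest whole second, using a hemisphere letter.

36°30′32″ S, 51°26′47″ W

Latitude is negative → S; |value| = 36.508780
Latitude: 0.508780 × 60 = 30.52680′ → 30′, remainder × 60 = 31.61″
Longitude is negative → W; |value| = 51.446300
Lon: 0.446300° → 26.77800′; 0.77800 × 60 = 46.68″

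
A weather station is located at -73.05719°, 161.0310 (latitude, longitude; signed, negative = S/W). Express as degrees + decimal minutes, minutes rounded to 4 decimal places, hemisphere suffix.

Latitude is negative → S; |value| = 73.057190
φ: minutes = (73.057190 − 73) × 60 = 3.431400
Longitude: minutes = (161.031000 − 161) × 60 = 1.860000

73° 3.4314′ S, 161° 1.8600′ E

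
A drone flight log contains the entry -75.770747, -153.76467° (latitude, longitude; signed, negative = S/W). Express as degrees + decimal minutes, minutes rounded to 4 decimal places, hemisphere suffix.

75° 46.2448′ S, 153° 45.8802′ W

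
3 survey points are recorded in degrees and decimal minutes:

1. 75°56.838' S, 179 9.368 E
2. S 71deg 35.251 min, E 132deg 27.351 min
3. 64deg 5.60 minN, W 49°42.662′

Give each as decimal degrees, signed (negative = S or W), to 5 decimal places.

1. -75.94730, 179.15613
2. -71.58752, 132.45585
3. 64.09333, -49.71103

Point 1:
  Lat: 75 + 56.838/60 = 75.947300
  hemisphere S, so the sign is −
  Lon: 9.368′ = 0.156133°; total 179.156133
  E → positive
Point 2:
  Lat: 35.251′ = 0.587517°; total 71.587517
  S ⇒ negate
  Lon: 132 + 27.351/60 = 132.455850
  E ⇒ keep positive
Point 3:
  Lat: 5.6′ = 0.093333°; total 64.093333
  N → positive
  λ: 42.662′ = 0.711033°; total 49.711033
  W ⇒ negate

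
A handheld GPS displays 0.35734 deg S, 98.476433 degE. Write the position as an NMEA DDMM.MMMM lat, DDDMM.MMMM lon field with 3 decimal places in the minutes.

0021.440,S / 09828.586,E

Lat: fractional part 0.357340 → 21.44040 minutes
Lon: fractional part 0.476433 → 28.58598 minutes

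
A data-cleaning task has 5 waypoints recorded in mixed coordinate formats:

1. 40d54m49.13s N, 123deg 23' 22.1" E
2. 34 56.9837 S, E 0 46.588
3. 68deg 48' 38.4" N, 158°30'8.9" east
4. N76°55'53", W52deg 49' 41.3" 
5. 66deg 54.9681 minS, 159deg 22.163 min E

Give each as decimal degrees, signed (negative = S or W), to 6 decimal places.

Point 1:
  Latitude: 54′ + 49.13″ = 54.81883′; 40 + 54.81883/60 = 40.9136472
  N ⇒ keep positive
  Lon: 23′ + 22.1″ = 23.36833′; 123 + 23.36833/60 = 123.3894722
  E → positive
Point 2:
  φ: 56.9837′ = 0.949728°; total 34.9497283
  hemisphere S, so the sign is −
  Longitude: 0 + 46.588/60 = 0.7764667
  E → positive
Point 3:
  φ: 68° + 48/60 + 38.4/3600 = 68 + 0.800000 + 0.010667 = 68.8106667
  N ⇒ keep positive
  Lon: 30′ + 8.9″ = 30.14833′; 158 + 30.14833/60 = 158.5024722
  E ⇒ keep positive
Point 4:
  Lat: 76 + 55/60 + 53/3600 = 76.9313889
  N ⇒ keep positive
  Longitude: 52° + 49/60 + 41.3/3600 = 52 + 0.816667 + 0.011472 = 52.8281389
  hemisphere W, so the sign is −
Point 5:
  Latitude: 54.9681′ = 0.916135°; total 66.9161350
  S ⇒ negate
  Lon: 159 + 22.163/60 = 159.3693833
  E ⇒ keep positive

1. 40.913647, 123.389472
2. -34.949728, 0.776467
3. 68.810667, 158.502472
4. 76.931389, -52.828139
5. -66.916135, 159.369383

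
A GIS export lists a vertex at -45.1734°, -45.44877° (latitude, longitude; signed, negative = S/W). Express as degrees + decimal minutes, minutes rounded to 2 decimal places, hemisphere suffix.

45° 10.40′ S, 45° 26.93′ W

Latitude is negative → S; |value| = 45.173400
Latitude: fractional part 0.173400 → 10.4040 minutes
Longitude is negative → W; |value| = 45.448770
Lon: fractional part 0.448770 → 26.9262 minutes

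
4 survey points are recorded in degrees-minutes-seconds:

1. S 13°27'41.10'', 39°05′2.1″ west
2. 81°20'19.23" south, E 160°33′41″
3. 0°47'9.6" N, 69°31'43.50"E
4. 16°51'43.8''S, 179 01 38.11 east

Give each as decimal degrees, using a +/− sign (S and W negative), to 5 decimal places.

Point 1:
  φ: 13° + 27/60 + 41.1/3600 = 13 + 0.450000 + 0.011417 = 13.461417
  hemisphere S, so the sign is −
  Longitude: 39 + 5/60 + 2.1/3600 = 39.083917
  W ⇒ negate
Point 2:
  Lat: 81° + 20/60 + 19.23/3600 = 81 + 0.333333 + 0.005342 = 81.338675
  hemisphere S, so the sign is −
  Longitude: 33′ + 41″ = 33.68333′; 160 + 33.68333/60 = 160.561389
  E → positive
Point 3:
  Latitude: 47′ + 9.6″ = 47.16000′; 0 + 47.16000/60 = 0.786000
  N → positive
  Longitude: 31′ + 43.5″ = 31.72500′; 69 + 31.72500/60 = 69.528750
  E ⇒ keep positive
Point 4:
  Lat: 16 + 51/60 + 43.8/3600 = 16.862167
  S → negative
  Lon: 179° + 1/60 + 38.11/3600 = 179 + 0.016667 + 0.010586 = 179.027253
  E → positive

1. -13.46142, -39.08392
2. -81.33868, 160.56139
3. 0.78600, 69.52875
4. -16.86217, 179.02725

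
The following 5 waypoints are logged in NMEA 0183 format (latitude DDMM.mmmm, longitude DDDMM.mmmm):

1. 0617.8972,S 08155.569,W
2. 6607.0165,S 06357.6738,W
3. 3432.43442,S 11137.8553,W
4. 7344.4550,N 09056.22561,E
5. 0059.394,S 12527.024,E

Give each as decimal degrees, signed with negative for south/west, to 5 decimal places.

Point 1:
  Latitude: split at 2 digits → 06° and 17.8972′; 6 + 17.8972/60 = 6.298287
  S ⇒ negate
  Longitude: split at 3 digits → 081° and 55.569′; 81 + 55.569/60 = 81.926150
  W → negative
Point 2:
  Lat: degrees = first 2 digits = 66, minutes = 7.0165; 66 + 7.0165/60 = 66.116942
  S ⇒ negate
  λ: split at 3 digits → 063° and 57.6738′; 63 + 57.6738/60 = 63.961230
  hemisphere W, so the sign is −
Point 3:
  Latitude: degrees = first 2 digits = 34, minutes = 32.43442; 34 + 32.43442/60 = 34.540574
  S ⇒ negate
  Longitude: degrees = first 3 digits = 111, minutes = 37.8553; 111 + 37.8553/60 = 111.630922
  W ⇒ negate
Point 4:
  Latitude: split at 2 digits → 73° and 44.455′; 73 + 44.455/60 = 73.740917
  N ⇒ keep positive
  Lon: degrees = first 3 digits = 90, minutes = 56.22561; 90 + 56.22561/60 = 90.937094
  E ⇒ keep positive
Point 5:
  φ: split at 2 digits → 00° and 59.394′; 0 + 59.394/60 = 0.989900
  hemisphere S, so the sign is −
  Lon: split at 3 digits → 125° and 27.024′; 125 + 27.024/60 = 125.450400
  E → positive

1. -6.29829, -81.92615
2. -66.11694, -63.96123
3. -34.54057, -111.63092
4. 73.74092, 90.93709
5. -0.98990, 125.45040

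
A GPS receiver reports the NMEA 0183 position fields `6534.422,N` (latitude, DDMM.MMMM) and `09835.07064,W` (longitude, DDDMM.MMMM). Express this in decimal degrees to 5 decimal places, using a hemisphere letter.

φ: split at 2 digits → 65° and 34.422′; 65 + 34.422/60 = 65.573700
λ: split at 3 digits → 098° and 35.07064′; 98 + 35.07064/60 = 98.584511

65.57370° N, 98.58451° W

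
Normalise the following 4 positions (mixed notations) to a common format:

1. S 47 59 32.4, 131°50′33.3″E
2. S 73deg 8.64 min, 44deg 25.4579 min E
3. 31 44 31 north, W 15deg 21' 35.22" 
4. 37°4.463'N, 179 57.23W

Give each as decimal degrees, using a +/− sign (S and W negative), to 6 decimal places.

1. -47.992333, 131.842583
2. -73.144000, 44.424298
3. 31.741944, -15.359783
4. 37.074383, -179.953833

Point 1:
  Latitude: 47° + 59/60 + 32.4/3600 = 47 + 0.983333 + 0.009000 = 47.9923333
  hemisphere S, so the sign is −
  λ: 131 + 50/60 + 33.3/3600 = 131.8425833
  E ⇒ keep positive
Point 2:
  Latitude: 73 + 8.64/60 = 73.1440000
  hemisphere S, so the sign is −
  Longitude: 25.4579′ = 0.424298°; total 44.4242983
  E ⇒ keep positive
Point 3:
  φ: 31 + 44/60 + 31/3600 = 31.7419444
  N ⇒ keep positive
  Longitude: 21′ + 35.22″ = 21.58700′; 15 + 21.58700/60 = 15.3597833
  hemisphere W, so the sign is −
Point 4:
  Lat: 4.463′ = 0.074383°; total 37.0743833
  N ⇒ keep positive
  Lon: 57.23′ = 0.953833°; total 179.9538333
  W → negative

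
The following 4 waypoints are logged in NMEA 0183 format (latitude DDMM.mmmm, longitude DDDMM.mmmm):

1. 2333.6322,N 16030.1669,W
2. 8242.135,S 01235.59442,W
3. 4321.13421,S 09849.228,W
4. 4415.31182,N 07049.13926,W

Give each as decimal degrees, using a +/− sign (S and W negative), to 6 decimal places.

1. 23.560537, -160.502782
2. -82.702250, -12.593240
3. -43.352237, -98.820467
4. 44.255197, -70.818988

Point 1:
  Latitude: split at 2 digits → 23° and 33.6322′; 23 + 33.6322/60 = 23.5605367
  N → positive
  Longitude: degrees = first 3 digits = 160, minutes = 30.1669; 160 + 30.1669/60 = 160.5027817
  hemisphere W, so the sign is −
Point 2:
  Lat: split at 2 digits → 82° and 42.135′; 82 + 42.135/60 = 82.7022500
  S → negative
  λ: split at 3 digits → 012° and 35.59442′; 12 + 35.59442/60 = 12.5932403
  W ⇒ negate
Point 3:
  Lat: split at 2 digits → 43° and 21.13421′; 43 + 21.13421/60 = 43.3522368
  S ⇒ negate
  Lon: split at 3 digits → 098° and 49.228′; 98 + 49.228/60 = 98.8204667
  W ⇒ negate
Point 4:
  Latitude: split at 2 digits → 44° and 15.31182′; 44 + 15.31182/60 = 44.2551970
  N → positive
  Lon: split at 3 digits → 070° and 49.13926′; 70 + 49.13926/60 = 70.8189877
  hemisphere W, so the sign is −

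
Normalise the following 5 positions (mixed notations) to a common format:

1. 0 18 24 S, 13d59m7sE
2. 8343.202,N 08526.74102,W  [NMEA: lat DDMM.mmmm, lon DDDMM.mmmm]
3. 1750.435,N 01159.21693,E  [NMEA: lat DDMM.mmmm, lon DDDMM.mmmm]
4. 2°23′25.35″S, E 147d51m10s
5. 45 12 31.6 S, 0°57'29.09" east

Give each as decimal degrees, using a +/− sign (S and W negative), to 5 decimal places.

1. -0.30667, 13.98528
2. 83.72003, -85.44568
3. 17.84058, 11.98695
4. -2.39038, 147.85278
5. -45.20878, 0.95808

Point 1:
  Latitude: 0 + 18/60 + 24/3600 = 0.306667
  S ⇒ negate
  Lon: 59′ + 7″ = 59.11667′; 13 + 59.11667/60 = 13.985278
  E ⇒ keep positive
Point 2:
  φ: split at 2 digits → 83° and 43.202′; 83 + 43.202/60 = 83.720033
  N → positive
  Longitude: split at 3 digits → 085° and 26.74102′; 85 + 26.74102/60 = 85.445684
  W ⇒ negate
Point 3:
  φ: split at 2 digits → 17° and 50.435′; 17 + 50.435/60 = 17.840583
  N → positive
  Longitude: degrees = first 3 digits = 11, minutes = 59.21693; 11 + 59.21693/60 = 11.986949
  E → positive
Point 4:
  φ: 2 + 23/60 + 25.35/3600 = 2.390375
  hemisphere S, so the sign is −
  Longitude: 51′ + 10″ = 51.16667′; 147 + 51.16667/60 = 147.852778
  E → positive
Point 5:
  φ: 45° + 12/60 + 31.6/3600 = 45 + 0.200000 + 0.008778 = 45.208778
  S → negative
  λ: 57′ + 29.09″ = 57.48483′; 0 + 57.48483/60 = 0.958081
  E → positive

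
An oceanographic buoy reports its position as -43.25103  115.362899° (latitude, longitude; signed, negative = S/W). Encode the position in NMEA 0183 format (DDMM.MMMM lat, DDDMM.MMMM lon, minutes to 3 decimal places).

4315.062,S / 11521.774,E

Latitude is negative → S; |value| = 43.251030
φ: fractional part 0.251030 → 15.06180 minutes
Longitude: 115° + 0.362899 × 60 = 115° 21.77394′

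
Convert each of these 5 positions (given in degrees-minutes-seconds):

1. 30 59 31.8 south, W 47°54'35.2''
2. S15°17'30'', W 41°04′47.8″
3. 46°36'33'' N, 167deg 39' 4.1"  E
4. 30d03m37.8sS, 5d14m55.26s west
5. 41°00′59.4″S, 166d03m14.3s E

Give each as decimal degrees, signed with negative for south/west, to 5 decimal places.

1. -30.99217, -47.90978
2. -15.29167, -41.07994
3. 46.60917, 167.65114
4. -30.06050, -5.24868
5. -41.01650, 166.05397

Point 1:
  φ: 30 + 59/60 + 31.8/3600 = 30.992167
  hemisphere S, so the sign is −
  λ: 47° + 54/60 + 35.2/3600 = 47 + 0.900000 + 0.009778 = 47.909778
  W ⇒ negate
Point 2:
  Latitude: 17′ + 30″ = 17.50000′; 15 + 17.50000/60 = 15.291667
  S → negative
  λ: 41 + 4/60 + 47.8/3600 = 41.079944
  W ⇒ negate
Point 3:
  φ: 36′ + 33″ = 36.55000′; 46 + 36.55000/60 = 46.609167
  N → positive
  λ: 167 + 39/60 + 4.1/3600 = 167.651139
  E → positive
Point 4:
  Latitude: 30° + 3/60 + 37.8/3600 = 30 + 0.050000 + 0.010500 = 30.060500
  S → negative
  λ: 14′ + 55.26″ = 14.92100′; 5 + 14.92100/60 = 5.248683
  W ⇒ negate
Point 5:
  Lat: 0′ + 59.4″ = 0.99000′; 41 + 0.99000/60 = 41.016500
  hemisphere S, so the sign is −
  Lon: 166° + 3/60 + 14.3/3600 = 166 + 0.050000 + 0.003972 = 166.053972
  E → positive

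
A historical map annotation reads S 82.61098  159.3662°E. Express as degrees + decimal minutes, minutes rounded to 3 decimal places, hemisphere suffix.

φ: minutes = (82.610980 − 82) × 60 = 36.65880
λ: minutes = (159.366200 − 159) × 60 = 21.97200

82° 36.659′ S, 159° 21.972′ E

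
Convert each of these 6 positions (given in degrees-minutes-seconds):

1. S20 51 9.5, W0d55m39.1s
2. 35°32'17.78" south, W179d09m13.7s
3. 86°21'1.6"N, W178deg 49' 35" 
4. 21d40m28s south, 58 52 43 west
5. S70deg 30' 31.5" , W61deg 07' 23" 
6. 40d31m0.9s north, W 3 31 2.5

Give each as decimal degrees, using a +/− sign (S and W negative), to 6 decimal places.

1. -20.852639, -0.927528
2. -35.538272, -179.153806
3. 86.350444, -178.826389
4. -21.674444, -58.878611
5. -70.508750, -61.123056
6. 40.516917, -3.517361

Point 1:
  Latitude: 51′ + 9.5″ = 51.15833′; 20 + 51.15833/60 = 20.8526389
  S → negative
  Longitude: 55′ + 39.1″ = 55.65167′; 0 + 55.65167/60 = 0.9275278
  hemisphere W, so the sign is −
Point 2:
  Latitude: 32′ + 17.78″ = 32.29633′; 35 + 32.29633/60 = 35.5382722
  hemisphere S, so the sign is −
  λ: 179° + 9/60 + 13.7/3600 = 179 + 0.150000 + 0.003806 = 179.1538056
  hemisphere W, so the sign is −
Point 3:
  φ: 86° + 21/60 + 1.6/3600 = 86 + 0.350000 + 0.000444 = 86.3504444
  N → positive
  λ: 178° + 49/60 + 35/3600 = 178 + 0.816667 + 0.009722 = 178.8263889
  W → negative
Point 4:
  Latitude: 21 + 40/60 + 28/3600 = 21.6744444
  S ⇒ negate
  Longitude: 52′ + 43″ = 52.71667′; 58 + 52.71667/60 = 58.8786111
  W ⇒ negate
Point 5:
  Latitude: 70 + 30/60 + 31.5/3600 = 70.5087500
  S ⇒ negate
  Longitude: 7′ + 23″ = 7.38333′; 61 + 7.38333/60 = 61.1230556
  W → negative
Point 6:
  Lat: 40° + 31/60 + 0.9/3600 = 40 + 0.516667 + 0.000250 = 40.5169167
  N ⇒ keep positive
  Lon: 3° + 31/60 + 2.5/3600 = 3 + 0.516667 + 0.000694 = 3.5173611
  W → negative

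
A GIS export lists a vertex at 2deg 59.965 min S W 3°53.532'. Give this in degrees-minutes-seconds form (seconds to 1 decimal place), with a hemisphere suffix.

2°59′57.9″ S, 3°53′31.9″ W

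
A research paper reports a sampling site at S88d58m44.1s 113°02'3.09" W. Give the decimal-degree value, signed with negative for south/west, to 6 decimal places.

φ: 58′ + 44.1″ = 58.73500′; 88 + 58.73500/60 = 88.9789167
S ⇒ negate
Longitude: 113 + 2/60 + 3.09/3600 = 113.0341917
hemisphere W, so the sign is −

-88.978917, -113.034192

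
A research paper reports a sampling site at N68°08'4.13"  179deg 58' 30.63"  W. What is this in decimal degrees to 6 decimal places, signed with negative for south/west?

Latitude: 68 + 8/60 + 4.13/3600 = 68.1344806
N ⇒ keep positive
Lon: 179 + 58/60 + 30.63/3600 = 179.9751750
W → negative

68.134481, -179.975175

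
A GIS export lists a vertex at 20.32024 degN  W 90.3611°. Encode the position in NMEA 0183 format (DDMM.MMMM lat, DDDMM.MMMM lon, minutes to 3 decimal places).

2019.214,N / 09021.666,W

Lat: 20° + 0.320240 × 60 = 20° 19.21440′
Lon: 90° + 0.361100 × 60 = 90° 21.66600′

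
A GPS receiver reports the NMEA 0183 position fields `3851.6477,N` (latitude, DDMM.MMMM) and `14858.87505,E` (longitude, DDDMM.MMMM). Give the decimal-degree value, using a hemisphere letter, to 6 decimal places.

38.860795° N, 148.981251° E

Latitude: split at 2 digits → 38° and 51.6477′; 38 + 51.6477/60 = 38.8607950
Lon: degrees = first 3 digits = 148, minutes = 58.87505; 148 + 58.87505/60 = 148.9812508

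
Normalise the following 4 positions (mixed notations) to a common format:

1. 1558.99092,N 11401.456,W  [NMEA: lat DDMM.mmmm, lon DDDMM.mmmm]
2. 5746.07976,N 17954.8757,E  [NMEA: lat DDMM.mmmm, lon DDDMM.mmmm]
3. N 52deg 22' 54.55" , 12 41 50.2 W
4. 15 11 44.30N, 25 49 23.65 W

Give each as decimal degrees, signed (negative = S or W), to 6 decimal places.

1. 15.983182, -114.024267
2. 57.767996, 179.914595
3. 52.381819, -12.697278
4. 15.195639, -25.823236

Point 1:
  φ: degrees = first 2 digits = 15, minutes = 58.99092; 15 + 58.99092/60 = 15.9831820
  N → positive
  λ: degrees = first 3 digits = 114, minutes = 1.456; 114 + 1.456/60 = 114.0242667
  W ⇒ negate
Point 2:
  Lat: degrees = first 2 digits = 57, minutes = 46.07976; 57 + 46.07976/60 = 57.7679960
  N → positive
  Lon: degrees = first 3 digits = 179, minutes = 54.8757; 179 + 54.8757/60 = 179.9145950
  E → positive
Point 3:
  φ: 52 + 22/60 + 54.55/3600 = 52.3818194
  N ⇒ keep positive
  Lon: 41′ + 50.2″ = 41.83667′; 12 + 41.83667/60 = 12.6972778
  W ⇒ negate
Point 4:
  Lat: 15 + 11/60 + 44.3/3600 = 15.1956389
  N ⇒ keep positive
  λ: 25 + 49/60 + 23.65/3600 = 25.8232361
  W → negative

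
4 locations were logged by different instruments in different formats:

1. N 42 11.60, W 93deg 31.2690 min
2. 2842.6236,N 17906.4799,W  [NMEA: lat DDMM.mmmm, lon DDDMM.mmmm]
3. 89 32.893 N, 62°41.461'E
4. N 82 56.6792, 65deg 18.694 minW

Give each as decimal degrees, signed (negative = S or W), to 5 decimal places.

1. 42.19333, -93.52115
2. 28.71039, -179.10800
3. 89.54822, 62.69102
4. 82.94465, -65.31157

Point 1:
  Latitude: 42 + 11.6/60 = 42.193333
  N → positive
  Lon: 31.269′ = 0.521150°; total 93.521150
  hemisphere W, so the sign is −
Point 2:
  Latitude: split at 2 digits → 28° and 42.6236′; 28 + 42.6236/60 = 28.710393
  N ⇒ keep positive
  λ: split at 3 digits → 179° and 6.4799′; 179 + 6.4799/60 = 179.107998
  hemisphere W, so the sign is −
Point 3:
  Lat: 32.893′ = 0.548217°; total 89.548217
  N ⇒ keep positive
  Lon: 62 + 41.461/60 = 62.691017
  E → positive
Point 4:
  Lat: 56.6792′ = 0.944653°; total 82.944653
  N ⇒ keep positive
  Lon: 65 + 18.694/60 = 65.311567
  hemisphere W, so the sign is −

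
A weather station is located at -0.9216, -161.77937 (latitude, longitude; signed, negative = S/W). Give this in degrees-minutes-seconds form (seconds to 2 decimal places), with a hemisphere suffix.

Latitude is negative → S; |value| = 0.921600
Latitude: 0.921600° → 55.29600′; 0.29600 × 60 = 17.7600″
Longitude is negative → W; |value| = 161.779370
λ: whole degrees 161; 46.76220′ → 46′ and 45.7320″

0°55′17.76″ S, 161°46′45.73″ W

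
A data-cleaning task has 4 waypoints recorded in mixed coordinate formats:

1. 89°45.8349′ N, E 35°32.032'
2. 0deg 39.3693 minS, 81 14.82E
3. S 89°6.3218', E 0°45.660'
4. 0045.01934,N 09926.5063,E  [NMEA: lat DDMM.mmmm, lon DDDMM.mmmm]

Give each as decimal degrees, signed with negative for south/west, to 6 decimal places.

1. 89.763915, 35.533867
2. -0.656155, 81.247000
3. -89.105363, 0.761000
4. 0.750322, 99.441772

Point 1:
  Latitude: 89 + 45.8349/60 = 89.7639150
  N → positive
  λ: 32.032′ = 0.533867°; total 35.5338667
  E → positive
Point 2:
  φ: 39.3693′ = 0.656155°; total 0.6561550
  S → negative
  Lon: 81 + 14.82/60 = 81.2470000
  E ⇒ keep positive
Point 3:
  φ: 6.3218′ = 0.105363°; total 89.1053633
  S ⇒ negate
  λ: 0 + 45.66/60 = 0.7610000
  E ⇒ keep positive
Point 4:
  Lat: degrees = first 2 digits = 0, minutes = 45.01934; 0 + 45.01934/60 = 0.7503223
  N → positive
  λ: degrees = first 3 digits = 99, minutes = 26.5063; 99 + 26.5063/60 = 99.4417717
  E → positive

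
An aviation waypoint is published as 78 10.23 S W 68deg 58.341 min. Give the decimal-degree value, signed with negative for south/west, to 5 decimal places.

-78.17050, -68.97235

φ: 78 + 10.23/60 = 78.170500
S ⇒ negate
λ: 68 + 58.341/60 = 68.972350
hemisphere W, so the sign is −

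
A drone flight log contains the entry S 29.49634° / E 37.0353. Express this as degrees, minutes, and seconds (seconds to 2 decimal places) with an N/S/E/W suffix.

29°29′46.82″ S, 37°02′7.08″ E

Lat: 0.496340° → 29.78040′; 0.78040 × 60 = 46.8240″
Lon: whole degrees 37; 2.11800′ → 2′ and 7.0800″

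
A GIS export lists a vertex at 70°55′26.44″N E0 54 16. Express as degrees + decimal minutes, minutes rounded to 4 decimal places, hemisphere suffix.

Latitude: 55 + 26.44/60 = 55.440667′
λ: seconds/60 = 0.26667; minutes = 54 + 0.26667 = 54.266667

70° 55.4407′ N, 0° 54.2667′ E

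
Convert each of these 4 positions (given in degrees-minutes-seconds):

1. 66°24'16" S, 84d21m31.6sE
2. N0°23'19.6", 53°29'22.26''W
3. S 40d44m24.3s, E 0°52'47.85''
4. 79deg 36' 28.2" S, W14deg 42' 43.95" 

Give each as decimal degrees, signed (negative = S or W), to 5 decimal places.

1. -66.40444, 84.35878
2. 0.38878, -53.48952
3. -40.74008, 0.87996
4. -79.60783, -14.71221

Point 1:
  Latitude: 66° + 24/60 + 16/3600 = 66 + 0.400000 + 0.004444 = 66.404444
  S → negative
  Lon: 21′ + 31.6″ = 21.52667′; 84 + 21.52667/60 = 84.358778
  E → positive
Point 2:
  Lat: 23′ + 19.6″ = 23.32667′; 0 + 23.32667/60 = 0.388778
  N ⇒ keep positive
  Lon: 53 + 29/60 + 22.26/3600 = 53.489517
  hemisphere W, so the sign is −
Point 3:
  φ: 40° + 44/60 + 24.3/3600 = 40 + 0.733333 + 0.006750 = 40.740083
  S ⇒ negate
  Longitude: 52′ + 47.85″ = 52.79750′; 0 + 52.79750/60 = 0.879958
  E ⇒ keep positive
Point 4:
  φ: 79° + 36/60 + 28.2/3600 = 79 + 0.600000 + 0.007833 = 79.607833
  hemisphere S, so the sign is −
  λ: 42′ + 43.95″ = 42.73250′; 14 + 42.73250/60 = 14.712208
  W ⇒ negate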